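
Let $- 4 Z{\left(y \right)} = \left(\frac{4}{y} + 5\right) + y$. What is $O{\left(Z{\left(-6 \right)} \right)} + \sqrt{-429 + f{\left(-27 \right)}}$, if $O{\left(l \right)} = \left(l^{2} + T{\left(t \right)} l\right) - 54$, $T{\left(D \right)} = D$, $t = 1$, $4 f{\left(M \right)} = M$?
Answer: $- \frac{7691}{144} + \frac{i \sqrt{1743}}{2} \approx -53.41 + 20.875 i$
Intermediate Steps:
$f{\left(M \right)} = \frac{M}{4}$
$Z{\left(y \right)} = - \frac{5}{4} - \frac{1}{y} - \frac{y}{4}$ ($Z{\left(y \right)} = - \frac{\left(\frac{4}{y} + 5\right) + y}{4} = - \frac{\left(5 + \frac{4}{y}\right) + y}{4} = - \frac{5 + y + \frac{4}{y}}{4} = - \frac{5}{4} - \frac{1}{y} - \frac{y}{4}$)
$O{\left(l \right)} = -54 + l + l^{2}$ ($O{\left(l \right)} = \left(l^{2} + 1 l\right) - 54 = \left(l^{2} + l\right) - 54 = \left(l + l^{2}\right) - 54 = -54 + l + l^{2}$)
$O{\left(Z{\left(-6 \right)} \right)} + \sqrt{-429 + f{\left(-27 \right)}} = \left(-54 + \frac{-4 - - 6 \left(5 - 6\right)}{4 \left(-6\right)} + \left(\frac{-4 - - 6 \left(5 - 6\right)}{4 \left(-6\right)}\right)^{2}\right) + \sqrt{-429 + \frac{1}{4} \left(-27\right)} = \left(-54 + \frac{1}{4} \left(- \frac{1}{6}\right) \left(-4 - \left(-6\right) \left(-1\right)\right) + \left(\frac{1}{4} \left(- \frac{1}{6}\right) \left(-4 - \left(-6\right) \left(-1\right)\right)\right)^{2}\right) + \sqrt{-429 - \frac{27}{4}} = \left(-54 + \frac{1}{4} \left(- \frac{1}{6}\right) \left(-4 - 6\right) + \left(\frac{1}{4} \left(- \frac{1}{6}\right) \left(-4 - 6\right)\right)^{2}\right) + \sqrt{- \frac{1743}{4}} = \left(-54 + \frac{1}{4} \left(- \frac{1}{6}\right) \left(-10\right) + \left(\frac{1}{4} \left(- \frac{1}{6}\right) \left(-10\right)\right)^{2}\right) + \frac{i \sqrt{1743}}{2} = \left(-54 + \frac{5}{12} + \left(\frac{5}{12}\right)^{2}\right) + \frac{i \sqrt{1743}}{2} = \left(-54 + \frac{5}{12} + \frac{25}{144}\right) + \frac{i \sqrt{1743}}{2} = - \frac{7691}{144} + \frac{i \sqrt{1743}}{2}$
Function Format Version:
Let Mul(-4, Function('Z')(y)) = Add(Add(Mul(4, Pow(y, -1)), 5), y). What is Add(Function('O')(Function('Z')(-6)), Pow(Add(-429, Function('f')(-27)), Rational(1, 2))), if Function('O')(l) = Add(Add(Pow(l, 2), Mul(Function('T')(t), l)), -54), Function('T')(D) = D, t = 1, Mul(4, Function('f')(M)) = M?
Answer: Add(Rational(-7691, 144), Mul(Rational(1, 2), I, Pow(1743, Rational(1, 2)))) ≈ Add(-53.410, Mul(20.875, I))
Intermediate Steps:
Function('f')(M) = Mul(Rational(1, 4), M)
Function('Z')(y) = Add(Rational(-5, 4), Mul(-1, Pow(y, -1)), Mul(Rational(-1, 4), y)) (Function('Z')(y) = Mul(Rational(-1, 4), Add(Add(Mul(4, Pow(y, -1)), 5), y)) = Mul(Rational(-1, 4), Add(Add(5, Mul(4, Pow(y, -1))), y)) = Mul(Rational(-1, 4), Add(5, y, Mul(4, Pow(y, -1)))) = Add(Rational(-5, 4), Mul(-1, Pow(y, -1)), Mul(Rational(-1, 4), y)))
Function('O')(l) = Add(-54, l, Pow(l, 2)) (Function('O')(l) = Add(Add(Pow(l, 2), Mul(1, l)), -54) = Add(Add(Pow(l, 2), l), -54) = Add(Add(l, Pow(l, 2)), -54) = Add(-54, l, Pow(l, 2)))
Add(Function('O')(Function('Z')(-6)), Pow(Add(-429, Function('f')(-27)), Rational(1, 2))) = Add(Add(-54, Mul(Rational(1, 4), Pow(-6, -1), Add(-4, Mul(-1, -6, Add(5, -6)))), Pow(Mul(Rational(1, 4), Pow(-6, -1), Add(-4, Mul(-1, -6, Add(5, -6)))), 2)), Pow(Add(-429, Mul(Rational(1, 4), -27)), Rational(1, 2))) = Add(Add(-54, Mul(Rational(1, 4), Rational(-1, 6), Add(-4, Mul(-1, -6, -1))), Pow(Mul(Rational(1, 4), Rational(-1, 6), Add(-4, Mul(-1, -6, -1))), 2)), Pow(Add(-429, Rational(-27, 4)), Rational(1, 2))) = Add(Add(-54, Mul(Rational(1, 4), Rational(-1, 6), Add(-4, -6)), Pow(Mul(Rational(1, 4), Rational(-1, 6), Add(-4, -6)), 2)), Pow(Rational(-1743, 4), Rational(1, 2))) = Add(Add(-54, Mul(Rational(1, 4), Rational(-1, 6), -10), Pow(Mul(Rational(1, 4), Rational(-1, 6), -10), 2)), Mul(Rational(1, 2), I, Pow(1743, Rational(1, 2)))) = Add(Add(-54, Rational(5, 12), Pow(Rational(5, 12), 2)), Mul(Rational(1, 2), I, Pow(1743, Rational(1, 2)))) = Add(Add(-54, Rational(5, 12), Rational(25, 144)), Mul(Rational(1, 2), I, Pow(1743, Rational(1, 2)))) = Add(Rational(-7691, 144), Mul(Rational(1, 2), I, Pow(1743, Rational(1, 2))))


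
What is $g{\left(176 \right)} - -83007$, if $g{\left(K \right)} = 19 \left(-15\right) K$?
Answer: $32847$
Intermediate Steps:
$g{\left(K \right)} = - 285 K$
$g{\left(176 \right)} - -83007 = \left(-285\right) 176 - -83007 = -50160 + 83007 = 32847$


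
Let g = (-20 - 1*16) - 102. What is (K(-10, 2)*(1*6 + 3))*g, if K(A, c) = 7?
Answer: -8694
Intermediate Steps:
g = -138 (g = (-20 - 16) - 102 = -36 - 102 = -138)
(K(-10, 2)*(1*6 + 3))*g = (7*(1*6 + 3))*(-138) = (7*(6 + 3))*(-138) = (7*9)*(-138) = 63*(-138) = -8694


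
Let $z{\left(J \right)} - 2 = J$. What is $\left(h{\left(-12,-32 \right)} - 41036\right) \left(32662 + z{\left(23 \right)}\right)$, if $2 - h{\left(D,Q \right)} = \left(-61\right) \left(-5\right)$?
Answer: $-1351247893$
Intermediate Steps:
$z{\left(J \right)} = 2 + J$
$h{\left(D,Q \right)} = -303$ ($h{\left(D,Q \right)} = 2 - \left(-61\right) \left(-5\right) = 2 - 305 = -303$)
$\left(h{\left(-12,-32 \right)} - 41036\right) \left(32662 + z{\left(23 \right)}\right) = \left(-303 - 41036\right) \left(32662 + \left(2 + 23\right)\right) = - 41339 \left(32662 + 25\right) = \left(-41339\right) 32687 = -1351247893$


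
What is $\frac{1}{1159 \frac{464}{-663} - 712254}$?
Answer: $- \frac{663}{472762178} \approx -1.4024 \cdot 10^{-6}$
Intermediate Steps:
$\frac{1}{1159 \frac{464}{-663} - 712254} = \frac{1}{1159 \cdot 464 \left(- \frac{1}{663}\right) - 712254} = \frac{1}{1159 \left(- \frac{464}{663}\right) - 712254} = \frac{1}{- \frac{537776}{663} - 712254} = \frac{1}{- \frac{472762178}{663}} = - \frac{663}{472762178}$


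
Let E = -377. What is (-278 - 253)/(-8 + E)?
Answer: 531/385 ≈ 1.3792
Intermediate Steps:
(-278 - 253)/(-8 + E) = (-278 - 253)/(-8 - 377) = -531/(-385) = -531*(-1/385) = 531/385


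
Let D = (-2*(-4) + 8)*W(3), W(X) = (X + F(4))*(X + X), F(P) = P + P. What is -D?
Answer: -1056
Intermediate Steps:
F(P) = 2*P
W(X) = 2*X*(8 + X) (W(X) = (X + 2*4)*(X + X) = (X + 8)*(2*X) = (8 + X)*(2*X) = 2*X*(8 + X))
D = 1056 (D = (-2*(-4) + 8)*(2*3*(8 + 3)) = (8 + 8)*(2*3*11) = 16*66 = 1056)
-D = -1*1056 = -1056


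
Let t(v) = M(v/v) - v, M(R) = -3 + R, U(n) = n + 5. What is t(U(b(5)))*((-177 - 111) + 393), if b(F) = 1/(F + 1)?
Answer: -1505/2 ≈ -752.50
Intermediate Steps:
b(F) = 1/(1 + F)
U(n) = 5 + n
t(v) = -2 - v (t(v) = (-3 + v/v) - v = (-3 + 1) - v = -2 - v)
t(U(b(5)))*((-177 - 111) + 393) = (-2 - (5 + 1/(1 + 5)))*((-177 - 111) + 393) = (-2 - (5 + 1/6))*(-288 + 393) = (-2 - (5 + ⅙))*105 = (-2 - 1*31/6)*105 = (-2 - 31/6)*105 = -43/6*105 = -1505/2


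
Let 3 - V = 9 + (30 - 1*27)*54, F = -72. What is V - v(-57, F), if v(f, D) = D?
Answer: -96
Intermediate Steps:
V = -168 (V = 3 - (9 + (30 - 1*27)*54) = 3 - (9 + (30 - 27)*54) = 3 - (9 + 3*54) = 3 - (9 + 162) = 3 - 1*171 = 3 - 171 = -168)
V - v(-57, F) = -168 - 1*(-72) = -168 + 72 = -96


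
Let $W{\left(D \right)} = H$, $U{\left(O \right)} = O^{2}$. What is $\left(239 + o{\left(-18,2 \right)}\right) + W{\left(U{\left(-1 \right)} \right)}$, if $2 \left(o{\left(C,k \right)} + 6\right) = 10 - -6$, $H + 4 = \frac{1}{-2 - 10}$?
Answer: $\frac{2843}{12} \approx 236.92$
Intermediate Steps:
$H = - \frac{49}{12}$ ($H = -4 + \frac{1}{-2 - 10} = -4 + \frac{1}{-12} = -4 - \frac{1}{12} = - \frac{49}{12} \approx -4.0833$)
$o{\left(C,k \right)} = 2$ ($o{\left(C,k \right)} = -6 + \frac{10 - -6}{2} = -6 + \frac{10 + 6}{2} = -6 + \frac{1}{2} \cdot 16 = -6 + 8 = 2$)
$W{\left(D \right)} = - \frac{49}{12}$
$\left(239 + o{\left(-18,2 \right)}\right) + W{\left(U{\left(-1 \right)} \right)} = \left(239 + 2\right) - \frac{49}{12} = 241 - \frac{49}{12} = \frac{2843}{12}$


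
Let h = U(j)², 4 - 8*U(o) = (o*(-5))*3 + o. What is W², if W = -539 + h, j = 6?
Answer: 174724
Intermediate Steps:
U(o) = ½ + 7*o/4 (U(o) = ½ - ((o*(-5))*3 + o)/8 = ½ - (-5*o*3 + o)/8 = ½ - (-15*o + o)/8 = ½ - (-7)*o/4 = ½ + 7*o/4)
h = 121 (h = (½ + (7/4)*6)² = (½ + 21/2)² = 11² = 121)
W = -418 (W = -539 + 121 = -418)
W² = (-418)² = 174724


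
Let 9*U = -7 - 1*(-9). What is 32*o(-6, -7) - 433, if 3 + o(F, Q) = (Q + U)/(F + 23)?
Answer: -82889/153 ≈ -541.76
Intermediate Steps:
U = 2/9 (U = (-7 - 1*(-9))/9 = (-7 + 9)/9 = (⅑)*2 = 2/9 ≈ 0.22222)
o(F, Q) = -3 + (2/9 + Q)/(23 + F) (o(F, Q) = -3 + (Q + 2/9)/(F + 23) = -3 + (2/9 + Q)/(23 + F))
32*o(-6, -7) - 433 = 32*((-619/9 - 7 - 3*(-6))/(23 - 6)) - 433 = 32*((-619/9 - 7 + 18)/17) - 433 = 32*((1/17)*(-520/9)) - 433 = 32*(-520/153) - 433 = -16640/153 - 433 = -82889/153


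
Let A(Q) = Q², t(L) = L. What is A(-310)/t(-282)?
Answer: -48050/141 ≈ -340.78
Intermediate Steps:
A(-310)/t(-282) = (-310)²/(-282) = 96100*(-1/282) = -48050/141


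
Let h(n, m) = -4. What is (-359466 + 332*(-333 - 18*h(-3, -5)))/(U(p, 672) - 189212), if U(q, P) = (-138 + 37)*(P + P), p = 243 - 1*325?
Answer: 223059/162478 ≈ 1.3729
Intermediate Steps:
p = -82 (p = 243 - 325 = -82)
U(q, P) = -202*P
(-359466 + 332*(-333 - 18*h(-3, -5)))/(U(p, 672) - 189212) = (-359466 + 332*(-333 - 18*(-4)))/(-202*672 - 189212) = (-359466 + 332*(-333 + 72))/(-135744 - 189212) = (-359466 + 332*(-261))/(-324956) = (-359466 - 86652)*(-1/324956) = -446118*(-1/324956) = 223059/162478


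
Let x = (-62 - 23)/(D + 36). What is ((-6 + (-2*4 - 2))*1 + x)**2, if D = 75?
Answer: 3463321/12321 ≈ 281.09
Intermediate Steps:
x = -85/111 (x = (-62 - 23)/(75 + 36) = -85/111 ≈ -0.76577)
((-6 + (-2*4 - 2))*1 + x)**2 = ((-6 + (-2*4 - 2))*1 - 85/111)**2 = ((-6 + (-8 - 2))*1 - 85/111)**2 = ((-6 - 10)*1 - 85/111)**2 = (-16*1 - 85/111)**2 = (-16 - 85/111)**2 = (-1861/111)**2 = 3463321/12321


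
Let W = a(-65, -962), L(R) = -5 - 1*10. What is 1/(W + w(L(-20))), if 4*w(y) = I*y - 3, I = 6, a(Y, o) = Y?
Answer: -4/353 ≈ -0.011331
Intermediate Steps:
L(R) = -15 (L(R) = -5 - 10 = -15)
w(y) = -3/4 + 3*y/2 (w(y) = (6*y - 3)/4 = (-3 + 6*y)/4 = -3/4 + 3*y/2)
W = -65
1/(W + w(L(-20))) = 1/(-65 + (-3/4 + (3/2)*(-15))) = 1/(-65 + (-3/4 - 45/2)) = 1/(-65 - 93/4) = 1/(-353/4) = -4/353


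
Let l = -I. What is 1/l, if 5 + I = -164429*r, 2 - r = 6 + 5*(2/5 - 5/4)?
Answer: 4/164449 ≈ 2.4324e-5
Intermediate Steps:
r = ¼ (r = 2 - (6 + 5*(2/5 - 5/4)) = 2 - (6 + 5*(2*(⅕) - 5*¼)) = 2 - (6 + 5*(⅖ - 5/4)) = 2 - (6 + 5*(-17/20)) = 2 - (6 - 17/4) = 2 - 1*7/4 = 2 - 7/4 = ¼ ≈ 0.25000)
I = -164449/4 (I = -5 - 164429*¼ = -5 - 164429/4 = -164449/4 ≈ -41112.)
l = 164449/4 (l = -1*(-164449/4) = 164449/4 ≈ 41112.)
1/l = 1/(164449/4) = 4/164449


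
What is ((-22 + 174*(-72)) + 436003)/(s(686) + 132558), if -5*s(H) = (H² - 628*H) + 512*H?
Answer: 141151/18118 ≈ 7.7906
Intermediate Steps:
s(H) = -H²/5 + 116*H/5 (s(H) = -((H² - 628*H) + 512*H)/5 = -(H² - 116*H)/5 = -H²/5 + 116*H/5)
((-22 + 174*(-72)) + 436003)/(s(686) + 132558) = ((-22 + 174*(-72)) + 436003)/((⅕)*686*(116 - 1*686) + 132558) = ((-22 - 12528) + 436003)/((⅕)*686*(116 - 686) + 132558) = (-12550 + 436003)/((⅕)*686*(-570) + 132558) = 423453/(-78204 + 132558) = 423453/54354 = 423453*(1/54354) = 141151/18118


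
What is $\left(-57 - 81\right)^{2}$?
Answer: $19044$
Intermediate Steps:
$\left(-57 - 81\right)^{2} = \left(-138\right)^{2} = 19044$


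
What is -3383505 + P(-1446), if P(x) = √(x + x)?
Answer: -3383505 + 2*I*√723 ≈ -3.3835e+6 + 53.777*I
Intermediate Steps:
P(x) = √2*√x (P(x) = √(2*x) = √2*√x)
-3383505 + P(-1446) = -3383505 + √2*√(-1446) = -3383505 + √2*(I*√1446) = -3383505 + 2*I*√723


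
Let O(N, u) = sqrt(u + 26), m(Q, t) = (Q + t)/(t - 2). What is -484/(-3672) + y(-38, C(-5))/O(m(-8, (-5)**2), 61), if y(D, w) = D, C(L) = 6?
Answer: 121/918 - 38*sqrt(87)/87 ≈ -3.9422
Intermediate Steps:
m(Q, t) = (Q + t)/(-2 + t)
O(N, u) = sqrt(26 + u)
-484/(-3672) + y(-38, C(-5))/O(m(-8, (-5)**2), 61) = -484/(-3672) - 38/sqrt(26 + 61) = -484*(-1/3672) - 38*sqrt(87)/87 = 121/918 - 38*sqrt(87)/87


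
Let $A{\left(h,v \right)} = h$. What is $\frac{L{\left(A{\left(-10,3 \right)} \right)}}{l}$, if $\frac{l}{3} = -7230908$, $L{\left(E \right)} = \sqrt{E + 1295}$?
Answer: $- \frac{\sqrt{1285}}{21692724} \approx -1.6525 \cdot 10^{-6}$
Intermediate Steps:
$L{\left(E \right)} = \sqrt{1295 + E}$
$l = -21692724$ ($l = 3 \left(-7230908\right) = -21692724$)
$\frac{L{\left(A{\left(-10,3 \right)} \right)}}{l} = \frac{\sqrt{1295 - 10}}{-21692724} = \sqrt{1285} \left(- \frac{1}{21692724}\right) = - \frac{\sqrt{1285}}{21692724}$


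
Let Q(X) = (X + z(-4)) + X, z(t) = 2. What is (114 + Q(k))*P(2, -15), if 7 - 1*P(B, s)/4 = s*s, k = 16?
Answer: -129056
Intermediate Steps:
P(B, s) = 28 - 4*s**2 (P(B, s) = 28 - 4*s*s = 28 - 4*s**2)
Q(X) = 2 + 2*X (Q(X) = (X + 2) + X = (2 + X) + X = 2 + 2*X)
(114 + Q(k))*P(2, -15) = (114 + (2 + 2*16))*(28 - 4*(-15)**2) = (114 + (2 + 32))*(28 - 4*225) = (114 + 34)*(28 - 900) = 148*(-872) = -129056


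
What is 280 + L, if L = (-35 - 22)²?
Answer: 3529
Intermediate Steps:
L = 3249 (L = (-57)² = 3249)
280 + L = 280 + 3249 = 3529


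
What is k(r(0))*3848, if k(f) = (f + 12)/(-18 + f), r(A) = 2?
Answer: -3367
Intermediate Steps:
k(f) = (12 + f)/(-18 + f)
k(r(0))*3848 = ((12 + 2)/(-18 + 2))*3848 = (14/(-16))*3848 = -1/16*14*3848 = -7/8*3848 = -3367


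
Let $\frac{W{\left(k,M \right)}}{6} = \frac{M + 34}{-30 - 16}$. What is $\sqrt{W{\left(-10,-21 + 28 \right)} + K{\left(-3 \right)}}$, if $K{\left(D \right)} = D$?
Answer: $\frac{8 i \sqrt{69}}{23} \approx 2.8893 i$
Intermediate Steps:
$W{\left(k,M \right)} = - \frac{102}{23} - \frac{3 M}{23}$ ($W{\left(k,M \right)} = 6 \frac{M + 34}{-30 - 16} = 6 \frac{34 + M}{-46} = 6 \left(34 + M\right) \left(- \frac{1}{46}\right) = 6 \left(- \frac{17}{23} - \frac{M}{46}\right) = - \frac{102}{23} - \frac{3 M}{23}$)
$\sqrt{W{\left(-10,-21 + 28 \right)} + K{\left(-3 \right)}} = \sqrt{\left(- \frac{102}{23} - \frac{3 \left(-21 + 28\right)}{23}\right) - 3} = \sqrt{\left(- \frac{102}{23} - \frac{21}{23}\right) - 3} = \sqrt{- \frac{123}{23} - 3} = \sqrt{- \frac{192}{23}} = \frac{8 i \sqrt{69}}{23}$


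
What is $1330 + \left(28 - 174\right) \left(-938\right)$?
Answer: $138278$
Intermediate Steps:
$1330 + \left(28 - 174\right) \left(-938\right) = 1330 - -136948 = 1330 + 136948 = 138278$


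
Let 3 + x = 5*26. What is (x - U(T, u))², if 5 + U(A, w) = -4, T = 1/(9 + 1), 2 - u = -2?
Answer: 18496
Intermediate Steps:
x = 127 (x = -3 + 5*26 = -3 + 130 = 127)
u = 4 (u = 2 - 1*(-2) = 2 + 2 = 4)
T = ⅒ (T = 1/10 = ⅒ ≈ 0.10000)
U(A, w) = -9 (U(A, w) = -5 - 4 = -9)
(x - U(T, u))² = (127 - 1*(-9))² = (127 + 9)² = 136² = 18496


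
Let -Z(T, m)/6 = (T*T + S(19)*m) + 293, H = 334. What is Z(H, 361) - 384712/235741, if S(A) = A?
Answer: -167906440480/235741 ≈ -7.1225e+5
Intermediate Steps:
Z(T, m) = -1758 - 114*m - 6*T² (Z(T, m) = -6*((T*T + 19*m) + 293) = -6*((T² + 19*m) + 293) = -6*(293 + T² + 19*m) = -1758 - 114*m - 6*T²)
Z(H, 361) - 384712/235741 = (-1758 - 114*361 - 6*334²) - 384712/235741 = (-1758 - 41154 - 6*111556) - 384712*1/235741 = (-1758 - 41154 - 669336) - 384712/235741 = -712248 - 384712/235741 = -167906440480/235741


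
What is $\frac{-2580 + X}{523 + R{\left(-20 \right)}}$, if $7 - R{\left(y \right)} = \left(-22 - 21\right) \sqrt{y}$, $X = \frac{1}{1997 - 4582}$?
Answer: $- \frac{353472953}{82171980} + \frac{286779943 i \sqrt{5}}{410859900} \approx -4.3016 + 1.5608 i$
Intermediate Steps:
$X = - \frac{1}{2585}$ ($X = \frac{1}{-2585} = - \frac{1}{2585} \approx -0.00038685$)
$R{\left(y \right)} = 7 + 43 \sqrt{y}$ ($R{\left(y \right)} = 7 - \left(-22 - 21\right) \sqrt{y} = 7 - - 43 \sqrt{y} = 7 + 43 \sqrt{y}$)
$\frac{-2580 + X}{523 + R{\left(-20 \right)}} = \frac{-2580 - \frac{1}{2585}}{523 + \left(7 + 43 \sqrt{-20}\right)} = - \frac{6669301}{2585 \left(523 + \left(7 + 43 \cdot 2 i \sqrt{5}\right)\right)} = - \frac{6669301}{2585 \left(523 + \left(7 + 86 i \sqrt{5}\right)\right)} = - \frac{6669301}{2585 \left(530 + 86 i \sqrt{5}\right)}$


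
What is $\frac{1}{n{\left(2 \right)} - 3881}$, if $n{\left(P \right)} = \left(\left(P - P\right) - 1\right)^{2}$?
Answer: $- \frac{1}{3880} \approx -0.00025773$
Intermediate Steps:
$n{\left(P \right)} = 1$ ($n{\left(P \right)} = \left(0 - 1\right)^{2} = \left(-1\right)^{2} = 1$)
$\frac{1}{n{\left(2 \right)} - 3881} = \frac{1}{1 - 3881} = \frac{1}{-3880} = - \frac{1}{3880}$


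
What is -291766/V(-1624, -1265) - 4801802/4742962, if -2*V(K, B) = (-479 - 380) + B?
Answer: -347233641154/1259256411 ≈ -275.75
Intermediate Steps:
V(K, B) = 859/2 - B/2 (V(K, B) = -((-479 - 380) + B)/2 = -(-859 + B)/2 = 859/2 - B/2)
-291766/V(-1624, -1265) - 4801802/4742962 = -291766/(859/2 - ½*(-1265)) - 4801802/4742962 = -291766/(859/2 + 1265/2) - 4801802*1/4742962 = -291766/1062 - 2400901/2371481 = -291766*1/1062 - 2400901/2371481 = -145883/531 - 2400901/2371481 = -347233641154/1259256411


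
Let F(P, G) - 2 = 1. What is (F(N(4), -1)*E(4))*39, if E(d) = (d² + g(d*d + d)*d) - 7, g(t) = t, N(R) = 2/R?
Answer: 10413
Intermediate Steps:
F(P, G) = 3 (F(P, G) = 2 + 1 = 3)
E(d) = -7 + d² + d*(d + d²) (E(d) = (d² + (d*d + d)*d) - 7 = (d² + (d² + d)*d) - 7 = (d² + (d + d²)*d) - 7 = (d² + d*(d + d²)) - 7 = -7 + d² + d*(d + d²))
(F(N(4), -1)*E(4))*39 = (3*(-7 + 4³ + 2*4²))*39 = (3*(-7 + 64 + 2*16))*39 = (3*(-7 + 64 + 32))*39 = (3*89)*39 = 267*39 = 10413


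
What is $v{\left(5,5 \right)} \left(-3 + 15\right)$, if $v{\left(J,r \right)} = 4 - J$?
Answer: $-12$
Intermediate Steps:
$v{\left(5,5 \right)} \left(-3 + 15\right) = \left(4 - 5\right) \left(-3 + 15\right) = \left(4 - 5\right) 12 = \left(-1\right) 12 = -12$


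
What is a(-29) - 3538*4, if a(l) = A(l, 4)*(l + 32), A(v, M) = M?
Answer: -14140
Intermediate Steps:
a(l) = 128 + 4*l (a(l) = 4*(l + 32) = 4*(32 + l) = 128 + 4*l)
a(-29) - 3538*4 = (128 + 4*(-29)) - 3538*4 = (128 - 116) - 1*14152 = 12 - 14152 = -14140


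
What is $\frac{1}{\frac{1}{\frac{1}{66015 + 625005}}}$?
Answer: $\frac{1}{691020} \approx 1.4471 \cdot 10^{-6}$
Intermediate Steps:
$\frac{1}{\frac{1}{\frac{1}{66015 + 625005}}} = \frac{1}{\frac{1}{\frac{1}{691020}}} = \frac{1}{691020}$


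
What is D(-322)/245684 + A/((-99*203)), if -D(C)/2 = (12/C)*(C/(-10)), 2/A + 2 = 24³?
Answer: 416363996/42653926157535 ≈ 9.7614e-6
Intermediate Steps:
A = 1/6911 (A = 2/(-2 + 24³) = 2/(-2 + 13824) = 2/13822 = 2*(1/13822) = 1/6911 ≈ 0.00014470)
D(C) = 12/5 (D(C) = -2*12/C*C/(-10) = -2*12/C*C*(-⅒) = -2*12/C*(-C/10) = -2*(-6/5) = 12/5)
D(-322)/245684 + A/((-99*203)) = (12/5)/245684 + 1/(6911*((-99*203))) = (12/5)*(1/245684) + (1/6911)/(-20097) = 3/307105 + (1/6911)*(-1/20097) = 3/307105 - 1/138890367 = 416363996/42653926157535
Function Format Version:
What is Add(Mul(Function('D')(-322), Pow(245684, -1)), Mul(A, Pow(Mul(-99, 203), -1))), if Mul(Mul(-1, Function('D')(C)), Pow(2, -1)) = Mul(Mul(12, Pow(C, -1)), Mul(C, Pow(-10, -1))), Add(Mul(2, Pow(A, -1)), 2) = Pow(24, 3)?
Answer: Rational(416363996, 42653926157535) ≈ 9.7614e-6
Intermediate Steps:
A = Rational(1, 6911) (A = Mul(2, Pow(Add(-2, Pow(24, 3)), -1)) = Mul(2, Pow(Add(-2, 13824), -1)) = Mul(2, Pow(13822, -1)) = Mul(2, Rational(1, 13822)) = Rational(1, 6911) ≈ 0.00014470)
Function('D')(C) = Rational(12, 5) (Function('D')(C) = Mul(-2, Mul(Mul(12, Pow(C, -1)), Mul(C, Pow(-10, -1)))) = Mul(-2, Mul(Mul(12, Pow(C, -1)), Mul(C, Rational(-1, 10)))) = Mul(-2, Mul(Mul(12, Pow(C, -1)), Mul(Rational(-1, 10), C))) = Mul(-2, Rational(-6, 5)) = Rational(12, 5))
Add(Mul(Function('D')(-322), Pow(245684, -1)), Mul(A, Pow(Mul(-99, 203), -1))) = Add(Mul(Rational(12, 5), Pow(245684, -1)), Mul(Rational(1, 6911), Pow(Mul(-99, 203), -1))) = Add(Mul(Rational(12, 5), Rational(1, 245684)), Mul(Rational(1, 6911), Pow(-20097, -1))) = Add(Rational(3, 307105), Mul(Rational(1, 6911), Rational(-1, 20097))) = Add(Rational(3, 307105), Rational(-1, 138890367)) = Rational(416363996, 42653926157535)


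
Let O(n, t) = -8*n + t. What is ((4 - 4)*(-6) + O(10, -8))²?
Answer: 7744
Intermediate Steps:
O(n, t) = t - 8*n
((4 - 4)*(-6) + O(10, -8))² = ((4 - 4)*(-6) + (-8 - 8*10))² = (0*(-6) + (-8 - 80))² = (0 - 88)² = (-88)² = 7744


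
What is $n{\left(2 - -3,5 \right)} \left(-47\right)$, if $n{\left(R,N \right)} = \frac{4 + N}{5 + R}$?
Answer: $- \frac{423}{10} \approx -42.3$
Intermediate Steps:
$n{\left(R,N \right)} = \frac{4 + N}{5 + R}$
$n{\left(2 - -3,5 \right)} \left(-47\right) = \frac{4 + 5}{5 + \left(2 - -3\right)} \left(-47\right) = \frac{1}{5 + \left(2 + 3\right)} 9 \left(-47\right) = \frac{1}{5 + 5} \cdot 9 \left(-47\right) = \frac{1}{10} \cdot 9 \left(-47\right) = \frac{9}{10} \left(-47\right) = - \frac{423}{10}$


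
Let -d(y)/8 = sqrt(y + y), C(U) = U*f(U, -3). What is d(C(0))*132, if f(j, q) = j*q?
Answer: 0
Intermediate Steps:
C(U) = -3*U**2 (C(U) = U*(U*(-3)) = U*(-3*U) = -3*U**2)
d(y) = -8*sqrt(2)*sqrt(y) (d(y) = -8*sqrt(y + y) = -8*sqrt(2)*sqrt(y))
d(C(0))*132 = -8*sqrt(2)*sqrt(-3*0**2)*132 = -8*sqrt(2)*sqrt(-3*0)*132 = -8*sqrt(2)*sqrt(0)*132 = -8*sqrt(2)*0*132 = 0*132 = 0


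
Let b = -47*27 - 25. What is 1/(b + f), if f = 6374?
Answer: 1/5080 ≈ 0.00019685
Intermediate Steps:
b = -1294 (b = -1269 - 25 = -1294)
1/(b + f) = 1/(-1294 + 6374) = 1/5080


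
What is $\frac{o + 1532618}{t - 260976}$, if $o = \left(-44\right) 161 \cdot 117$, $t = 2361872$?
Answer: $\frac{351895}{1050448} \approx 0.335$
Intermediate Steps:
$o = -828828$ ($o = \left(-7084\right) 117 = -828828$)
$\frac{o + 1532618}{t - 260976} = \frac{-828828 + 1532618}{2361872 - 260976} = \frac{703790}{2100896} = 703790 \cdot \frac{1}{2100896} = \frac{351895}{1050448}$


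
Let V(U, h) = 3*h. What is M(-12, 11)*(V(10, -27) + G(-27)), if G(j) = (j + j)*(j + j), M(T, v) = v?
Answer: 31185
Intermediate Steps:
G(j) = 4*j² (G(j) = (2*j)*(2*j) = 4*j²)
M(-12, 11)*(V(10, -27) + G(-27)) = 11*(3*(-27) + 4*(-27)²) = 11*(-81 + 4*729) = 11*(-81 + 2916) = 11*2835 = 31185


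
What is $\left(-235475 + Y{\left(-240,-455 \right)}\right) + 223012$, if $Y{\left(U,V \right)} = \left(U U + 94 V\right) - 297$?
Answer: $2070$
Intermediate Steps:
$Y{\left(U,V \right)} = -297 + U^{2} + 94 V$ ($Y{\left(U,V \right)} = \left(U^{2} + 94 V\right) - 297 = -297 + U^{2} + 94 V$)
$\left(-235475 + Y{\left(-240,-455 \right)}\right) + 223012 = \left(-235475 + \left(-297 + \left(-240\right)^{2} + 94 \left(-455\right)\right)\right) + 223012 = \left(-235475 - -14533\right) + 223012 = \left(-235475 + 14533\right) + 223012 = -220942 + 223012 = 2070$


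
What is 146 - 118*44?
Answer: -5046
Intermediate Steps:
146 - 118*44 = 146 - 5192 = -5046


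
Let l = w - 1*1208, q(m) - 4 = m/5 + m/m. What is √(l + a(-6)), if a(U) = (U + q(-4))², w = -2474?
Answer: I*√91969/5 ≈ 60.653*I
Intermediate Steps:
q(m) = 5 + m/5 (q(m) = 4 + (m/5 + m/m) = 4 + (m*(⅕) + 1) = 4 + (m/5 + 1) = 4 + (1 + m/5) = 5 + m/5)
a(U) = (21/5 + U)² (a(U) = (U + (5 + (⅕)*(-4)))² = (U + (5 - ⅘))² = (U + 21/5)² = (21/5 + U)²)
l = -3682 (l = -2474 - 1*1208 = -2474 - 1208 = -3682)
√(l + a(-6)) = √(-3682 + (21 + 5*(-6))²/25) = √(-3682 + (21 - 30)²/25) = √(-3682 + (1/25)*(-9)²) = √(-3682 + (1/25)*81) = √(-3682 + 81/25) = √(-91969/25) = I*√91969/5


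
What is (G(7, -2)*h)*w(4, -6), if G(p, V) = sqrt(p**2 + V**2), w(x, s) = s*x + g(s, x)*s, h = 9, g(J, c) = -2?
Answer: -108*sqrt(53) ≈ -786.25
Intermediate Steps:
w(x, s) = -2*s + s*x (w(x, s) = s*x - 2*s = -2*s + s*x)
G(p, V) = sqrt(V**2 + p**2)
(G(7, -2)*h)*w(4, -6) = (sqrt((-2)**2 + 7**2)*9)*(-6*(-2 + 4)) = (sqrt(4 + 49)*9)*(-6*2) = (sqrt(53)*9)*(-12) = (9*sqrt(53))*(-12) = -108*sqrt(53)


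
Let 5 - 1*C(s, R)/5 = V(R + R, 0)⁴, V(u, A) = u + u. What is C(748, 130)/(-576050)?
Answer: 14623231999/23042 ≈ 6.3463e+5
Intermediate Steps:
V(u, A) = 2*u
C(s, R) = 25 - 1280*R⁴ (C(s, R) = 25 - 5*16*(R + R)⁴ = 25 - 5*256*R⁴ = 25 - 1280*R⁴)
C(748, 130)/(-576050) = (25 - 1280*130⁴)/(-576050) = (25 - 1280*285610000)*(-1/576050) = (25 - 365580800000)*(-1/576050) = -365580799975*(-1/576050) = 14623231999/23042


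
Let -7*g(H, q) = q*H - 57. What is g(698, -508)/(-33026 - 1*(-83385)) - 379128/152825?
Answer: -11349933977/7696114175 ≈ -1.4748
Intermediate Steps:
g(H, q) = 57/7 - H*q/7 (g(H, q) = -(q*H - 57)/7 = -(H*q - 57)/7 = -(-57 + H*q)/7 = 57/7 - H*q/7)
g(698, -508)/(-33026 - 1*(-83385)) - 379128/152825 = (57/7 - 1/7*698*(-508))/(-33026 - 1*(-83385)) - 379128/152825 = (57/7 + 354584/7)/(-33026 + 83385) - 379128*1/152825 = 50663/50359 - 379128/152825 = -11349933977/7696114175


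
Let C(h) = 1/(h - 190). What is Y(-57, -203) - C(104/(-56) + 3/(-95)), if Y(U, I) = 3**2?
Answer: 1149119/127606 ≈ 9.0052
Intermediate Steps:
Y(U, I) = 9
C(h) = 1/(-190 + h)
Y(-57, -203) - C(104/(-56) + 3/(-95)) = 9 - 1/(-190 + (104/(-56) + 3/(-95))) = 9 - 1/(-190 + (104*(-1/56) + 3*(-1/95))) = 9 - 1/(-190 + (-13/7 - 3/95)) = 9 - 1/(-190 - 1256/665) = 9 - 1/(-127606/665) = 9 - 1*(-665/127606) = 9 + 665/127606 = 1149119/127606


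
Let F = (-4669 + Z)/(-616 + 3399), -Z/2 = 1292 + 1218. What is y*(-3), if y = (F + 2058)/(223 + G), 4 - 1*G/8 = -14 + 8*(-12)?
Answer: -3430635/631741 ≈ -5.4304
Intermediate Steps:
Z = -5020 (Z = -2*(1292 + 1218) = -2*2510 = -5020)
F = -9689/2783 (F = (-4669 - 5020)/(-616 + 3399) = -9689/2783 ≈ -3.4815)
G = 912 (G = 32 - 8*(-14 + 8*(-12)) = 32 - 8*(-14 - 96) = 32 - 8*(-110) = 32 + 880 = 912)
y = 1143545/631741 (y = (-9689/2783 + 2058)/(223 + 912) = (5717725/2783)/1135 = (5717725/2783)*(1/1135) = 1143545/631741 ≈ 1.8101)
y*(-3) = (1143545/631741)*(-3) = -3430635/631741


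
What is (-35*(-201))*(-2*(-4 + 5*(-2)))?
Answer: 196980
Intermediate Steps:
(-35*(-201))*(-2*(-4 + 5*(-2))) = 7035*(-2*(-4 - 10)) = 7035*(-2*(-14)) = 7035*28 = 196980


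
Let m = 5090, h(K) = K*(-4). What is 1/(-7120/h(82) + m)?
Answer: 41/209580 ≈ 0.00019563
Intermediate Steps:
h(K) = -4*K
1/(-7120/h(82) + m) = 1/(-7120/((-4*82)) + 5090) = 1/(-7120/(-328) + 5090) = 1/(-7120*(-1/328) + 5090) = 1/(890/41 + 5090) = 1/(209580/41) = 41/209580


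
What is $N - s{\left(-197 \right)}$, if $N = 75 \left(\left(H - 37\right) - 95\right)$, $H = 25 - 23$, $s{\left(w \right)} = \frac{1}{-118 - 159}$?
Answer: $- \frac{2700749}{277} \approx -9750.0$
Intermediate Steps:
$s{\left(w \right)} = - \frac{1}{277}$ ($s{\left(w \right)} = \frac{1}{-277} = - \frac{1}{277}$)
$H = 2$
$N = -9750$ ($N = 75 \left(\left(2 - 37\right) - 95\right) = 75 \left(-35 - 95\right) = 75 \left(-130\right) = -9750$)
$N - s{\left(-197 \right)} = -9750 - - \frac{1}{277} = -9750 + \frac{1}{277} = - \frac{2700749}{277}$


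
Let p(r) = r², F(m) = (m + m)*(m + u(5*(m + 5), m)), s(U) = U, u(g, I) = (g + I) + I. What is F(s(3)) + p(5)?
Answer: 319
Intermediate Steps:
u(g, I) = g + 2*I (u(g, I) = (I + g) + I = g + 2*I)
F(m) = 2*m*(25 + 8*m) (F(m) = (m + m)*(m + (5*(m + 5) + 2*m)) = (2*m)*(m + (5*(5 + m) + 2*m)) = (2*m)*(m + ((25 + 5*m) + 2*m)) = (2*m)*(m + (25 + 7*m)) = (2*m)*(25 + 8*m) = 2*m*(25 + 8*m))
F(s(3)) + p(5) = 2*3*(25 + 8*3) + 5² = 2*3*(25 + 24) + 25 = 2*3*49 + 25 = 294 + 25 = 319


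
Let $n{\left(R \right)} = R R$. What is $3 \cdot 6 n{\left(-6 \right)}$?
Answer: $648$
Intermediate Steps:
$n{\left(R \right)} = R^{2}$
$3 \cdot 6 n{\left(-6 \right)} = 3 \cdot 6 \left(-6\right)^{2} = 18 \cdot 36 = 648$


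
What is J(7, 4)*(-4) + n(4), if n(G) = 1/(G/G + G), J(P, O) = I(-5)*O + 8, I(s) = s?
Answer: 241/5 ≈ 48.200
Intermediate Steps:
J(P, O) = 8 - 5*O (J(P, O) = -5*O + 8 = 8 - 5*O)
n(G) = 1/(1 + G)
J(7, 4)*(-4) + n(4) = (8 - 5*4)*(-4) + 1/(1 + 4) = (8 - 20)*(-4) + 1/5 = -12*(-4) + 1/5 = 48 + 1/5 = 241/5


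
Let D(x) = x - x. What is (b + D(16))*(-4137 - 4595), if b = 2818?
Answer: -24606776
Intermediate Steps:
D(x) = 0
(b + D(16))*(-4137 - 4595) = (2818 + 0)*(-4137 - 4595) = 2818*(-8732) = -24606776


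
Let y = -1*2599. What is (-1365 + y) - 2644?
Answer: -6608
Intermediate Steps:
y = -2599
(-1365 + y) - 2644 = (-1365 - 2599) - 2644 = -3964 - 2644 = -6608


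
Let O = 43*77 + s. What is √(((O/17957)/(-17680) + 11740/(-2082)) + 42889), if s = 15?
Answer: √292753692051203898968150490/82624107540 ≈ 207.08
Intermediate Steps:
O = 3326 (O = 43*77 + 15 = 3311 + 15 = 3326)
√(((O/17957)/(-17680) + 11740/(-2082)) + 42889) = √(((3326/17957)/(-17680) + 11740/(-2082)) + 42889) = √(((3326*(1/17957))*(-1/17680) + 11740*(-1/2082)) + 42889) = √(((3326/17957)*(-1/17680) - 5870/1041) + 42889) = √((-1663/158739880 - 5870/1041) + 42889) = √(-931804826783/165248215080 + 42889) = √(7086398891739337/165248215080) = √292753692051203898968150490/82624107540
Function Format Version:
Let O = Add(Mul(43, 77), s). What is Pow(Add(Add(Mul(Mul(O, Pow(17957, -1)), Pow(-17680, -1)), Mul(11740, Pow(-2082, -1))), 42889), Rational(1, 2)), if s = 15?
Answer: Mul(Rational(1, 82624107540), Pow(292753692051203898968150490, Rational(1, 2))) ≈ 207.08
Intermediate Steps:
O = 3326 (O = Add(Mul(43, 77), 15) = Add(3311, 15) = 3326)
Pow(Add(Add(Mul(Mul(O, Pow(17957, -1)), Pow(-17680, -1)), Mul(11740, Pow(-2082, -1))), 42889), Rational(1, 2)) = Pow(Add(Add(Mul(Mul(3326, Pow(17957, -1)), Pow(-17680, -1)), Mul(11740, Pow(-2082, -1))), 42889), Rational(1, 2)) = Pow(Add(Add(Mul(Mul(3326, Rational(1, 17957)), Rational(-1, 17680)), Mul(11740, Rational(-1, 2082))), 42889), Rational(1, 2)) = Pow(Add(Add(Mul(Rational(3326, 17957), Rational(-1, 17680)), Rational(-5870, 1041)), 42889), Rational(1, 2)) = Pow(Add(Add(Rational(-1663, 158739880), Rational(-5870, 1041)), 42889), Rational(1, 2)) = Pow(Add(Rational(-931804826783, 165248215080), 42889), Rational(1, 2)) = Pow(Rational(7086398891739337, 165248215080), Rational(1, 2)) = Mul(Rational(1, 82624107540), Pow(292753692051203898968150490, Rational(1, 2)))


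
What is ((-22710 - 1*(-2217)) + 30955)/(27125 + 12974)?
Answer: 10462/40099 ≈ 0.26090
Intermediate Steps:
((-22710 - 1*(-2217)) + 30955)/(27125 + 12974) = ((-22710 + 2217) + 30955)/40099 = (-20493 + 30955)*(1/40099) = 10462*(1/40099) = 10462/40099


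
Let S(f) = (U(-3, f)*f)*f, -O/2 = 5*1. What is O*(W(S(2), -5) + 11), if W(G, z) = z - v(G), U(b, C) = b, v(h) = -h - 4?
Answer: 20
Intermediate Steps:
O = -10 ≈ -10.000
v(h) = -4 - h
S(f) = -3*f² (S(f) = (-3*f)*f = -3*f²)
W(G, z) = 4 + G + z (W(G, z) = z - (-4 - G) = z + (4 + G) = 4 + G + z)
O*(W(S(2), -5) + 11) = -10*((4 - 3*2² - 5) + 11) = -10*((4 - 3*4 - 5) + 11) = -10*((4 - 12 - 5) + 11) = -10*(-13 + 11) = -10*(-2) = 20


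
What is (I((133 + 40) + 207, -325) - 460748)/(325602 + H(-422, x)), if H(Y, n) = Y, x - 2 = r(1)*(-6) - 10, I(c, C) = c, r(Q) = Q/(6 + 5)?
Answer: -115092/81295 ≈ -1.4157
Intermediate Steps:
r(Q) = Q/11
x = -94/11 (x = 2 + (((1/11)*1)*(-6) - 10) = 2 + ((1/11)*(-6) - 10) = 2 + (-6/11 - 10) = 2 - 116/11 = -94/11 ≈ -8.5455)
(I((133 + 40) + 207, -325) - 460748)/(325602 + H(-422, x)) = (((133 + 40) + 207) - 460748)/(325602 - 422) = ((173 + 207) - 460748)/325180 = (380 - 460748)*(1/325180) = -460368*1/325180 = -115092/81295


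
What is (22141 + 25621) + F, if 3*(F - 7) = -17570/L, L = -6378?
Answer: 457014808/9567 ≈ 47770.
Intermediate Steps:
F = 75754/9567 (F = 7 + (-17570/(-6378))/3 = 7 + (-17570*(-1/6378))/3 = 7 + (1/3)*(8785/3189) = 7 + 8785/9567 = 75754/9567 ≈ 7.9183)
(22141 + 25621) + F = (22141 + 25621) + 75754/9567 = 47762 + 75754/9567 = 457014808/9567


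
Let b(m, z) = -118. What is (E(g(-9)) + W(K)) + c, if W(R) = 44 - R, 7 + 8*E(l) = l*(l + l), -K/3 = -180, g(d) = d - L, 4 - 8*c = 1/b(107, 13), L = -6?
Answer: -466453/944 ≈ -494.12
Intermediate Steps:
c = 473/944 (c = 1/2 - 1/8/(-118) = 1/2 - 1/8*(-1/118) = 1/2 + 1/944 = 473/944 ≈ 0.50106)
g(d) = 6 + d (g(d) = d - 1*(-6) = d + 6 = 6 + d)
K = 540 (K = -3*(-180) = 540)
E(l) = -7/8 + l**2/4 (E(l) = -7/8 + (l*(l + l))/8 = -7/8 + (l*(2*l))/8 = -7/8 + (2*l**2)/8 = -7/8 + l**2/4)
(E(g(-9)) + W(K)) + c = ((-7/8 + (6 - 9)**2/4) + (44 - 1*540)) + 473/944 = ((-7/8 + (1/4)*(-3)**2) + (44 - 540)) + 473/944 = ((-7/8 + (1/4)*9) - 496) + 473/944 = ((-7/8 + 9/4) - 496) + 473/944 = (11/8 - 496) + 473/944 = -3957/8 + 473/944 = -466453/944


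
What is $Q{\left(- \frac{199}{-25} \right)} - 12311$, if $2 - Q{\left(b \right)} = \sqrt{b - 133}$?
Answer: $-12309 - \frac{i \sqrt{3126}}{5} \approx -12309.0 - 11.182 i$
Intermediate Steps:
$Q{\left(b \right)} = 2 - \sqrt{-133 + b}$ ($Q{\left(b \right)} = 2 - \sqrt{b - 133} = 2 - \sqrt{-133 + b}$)
$Q{\left(- \frac{199}{-25} \right)} - 12311 = \left(2 - \sqrt{-133 - \frac{199}{-25}}\right) - 12311 = \left(2 - \sqrt{-133 - - \frac{199}{25}}\right) - 12311 = \left(2 - \sqrt{-133 + \frac{199}{25}}\right) - 12311 = \left(2 - \sqrt{- \frac{3126}{25}}\right) - 12311 = \left(2 - \frac{i \sqrt{3126}}{5}\right) - 12311 = -12309 - \frac{i \sqrt{3126}}{5}$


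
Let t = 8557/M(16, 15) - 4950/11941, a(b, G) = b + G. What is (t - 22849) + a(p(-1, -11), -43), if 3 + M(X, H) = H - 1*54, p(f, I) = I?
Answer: -11588745403/501522 ≈ -23107.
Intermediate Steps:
a(b, G) = G + b
M(X, H) = -57 + H (M(X, H) = -3 + (H - 1*54) = -3 + (H - 54) = -3 + (-54 + H) = -57 + H)
t = -102387037/501522 (t = 8557/(-57 + 15) - 4950/11941 = 8557/(-42) - 4950*1/11941 = 8557*(-1/42) - 4950/11941 = -8557/42 - 4950/11941 = -102387037/501522 ≈ -204.15)
(t - 22849) + a(p(-1, -11), -43) = (-102387037/501522 - 22849) + (-43 - 11) = -11561663215/501522 - 54 = -11588745403/501522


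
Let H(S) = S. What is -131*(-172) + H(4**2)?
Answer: 22548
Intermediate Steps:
-131*(-172) + H(4**2) = -131*(-172) + 4**2 = 22532 + 16 = 22548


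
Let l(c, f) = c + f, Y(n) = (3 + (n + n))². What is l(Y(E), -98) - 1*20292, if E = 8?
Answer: -20029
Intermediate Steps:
Y(n) = (3 + 2*n)²
l(Y(E), -98) - 1*20292 = ((3 + 2*8)² - 98) - 1*20292 = ((3 + 16)² - 98) - 20292 = (19² - 98) - 20292 = (361 - 98) - 20292 = 263 - 20292 = -20029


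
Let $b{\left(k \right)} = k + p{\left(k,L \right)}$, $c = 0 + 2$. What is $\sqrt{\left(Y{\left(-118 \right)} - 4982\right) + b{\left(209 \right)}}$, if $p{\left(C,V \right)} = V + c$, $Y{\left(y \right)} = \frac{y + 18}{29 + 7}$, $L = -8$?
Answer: $\frac{2 i \sqrt{10759}}{3} \approx 69.15 i$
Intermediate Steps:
$c = 2$
$Y{\left(y \right)} = \frac{1}{2} + \frac{y}{36}$ ($Y{\left(y \right)} = \frac{18 + y}{36} = \left(18 + y\right) \frac{1}{36} = \frac{1}{2} + \frac{y}{36}$)
$p{\left(C,V \right)} = 2 + V$ ($p{\left(C,V \right)} = V + 2 = 2 + V$)
$b{\left(k \right)} = -6 + k$ ($b{\left(k \right)} = k + \left(2 - 8\right) = k - 6 = -6 + k$)
$\sqrt{\left(Y{\left(-118 \right)} - 4982\right) + b{\left(209 \right)}} = \sqrt{\left(\left(\frac{1}{2} + \frac{1}{36} \left(-118\right)\right) - 4982\right) + \left(-6 + 209\right)} = \sqrt{\left(\left(\frac{1}{2} - \frac{59}{18}\right) - 4982\right) + 203} = \sqrt{\left(- \frac{25}{9} - 4982\right) + 203} = \sqrt{- \frac{44863}{9} + 203} = \sqrt{- \frac{43036}{9}} = \frac{2 i \sqrt{10759}}{3}$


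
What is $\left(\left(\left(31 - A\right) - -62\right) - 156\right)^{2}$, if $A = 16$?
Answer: $6241$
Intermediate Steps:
$\left(\left(\left(31 - A\right) - -62\right) - 156\right)^{2} = \left(\left(\left(31 - 16\right) - -62\right) - 156\right)^{2} = \left(\left(\left(31 - 16\right) + 62\right) - 156\right)^{2} = \left(\left(15 + 62\right) - 156\right)^{2} = \left(77 - 156\right)^{2} = \left(-79\right)^{2} = 6241$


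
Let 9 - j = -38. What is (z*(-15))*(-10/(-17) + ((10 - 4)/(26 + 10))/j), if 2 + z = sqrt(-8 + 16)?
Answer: 14185/799 - 14185*sqrt(2)/799 ≈ -7.3537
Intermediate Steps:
j = 47 (j = 9 - 1*(-38) = 9 + 38 = 47)
z = -2 + 2*sqrt(2) (z = -2 + sqrt(-8 + 16) = -2 + sqrt(8) = -2 + 2*sqrt(2) ≈ 0.82843)
(z*(-15))*(-10/(-17) + ((10 - 4)/(26 + 10))/j) = ((-2 + 2*sqrt(2))*(-15))*(-10/(-17) + ((10 - 4)/(26 + 10))/47) = (30 - 30*sqrt(2))*(-10*(-1/17) + (6/36)*(1/47)) = (30 - 30*sqrt(2))*(10/17 + (6*(1/36))*(1/47)) = (30 - 30*sqrt(2))*(10/17 + (1/6)*(1/47)) = (30 - 30*sqrt(2))*(10/17 + 1/282) = (30 - 30*sqrt(2))*(2837/4794) = 14185/799 - 14185*sqrt(2)/799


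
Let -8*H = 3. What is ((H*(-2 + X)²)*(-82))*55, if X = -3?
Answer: 169125/4 ≈ 42281.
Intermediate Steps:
H = -3/8 (H = -⅛*3 = -3/8 ≈ -0.37500)
((H*(-2 + X)²)*(-82))*55 = (-3*(-2 - 3)²/8*(-82))*55 = (-3/8*(-5)²*(-82))*55 = (-3/8*25*(-82))*55 = -75/8*(-82)*55 = (3075/4)*55 = 169125/4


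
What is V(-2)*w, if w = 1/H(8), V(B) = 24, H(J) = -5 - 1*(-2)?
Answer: -8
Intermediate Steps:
H(J) = -3 (H(J) = -5 + 2 = -3)
w = -⅓ (w = 1/(-3) = -⅓ ≈ -0.33333)
V(-2)*w = 24*(-⅓) = -8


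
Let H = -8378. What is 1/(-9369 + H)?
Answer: -1/17747 ≈ -5.6348e-5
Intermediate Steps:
1/(-9369 + H) = 1/(-9369 - 8378) = 1/(-17747) = -1/17747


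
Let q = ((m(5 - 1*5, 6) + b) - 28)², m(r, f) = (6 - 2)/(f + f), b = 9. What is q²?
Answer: 9834496/81 ≈ 1.2141e+5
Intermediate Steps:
m(r, f) = 2/f (m(r, f) = 4/((2*f)) = 4*(1/(2*f)) = 2/f)
q = 3136/9 (q = ((2/6 + 9) - 28)² = ((2*(⅙) + 9) - 28)² = ((⅓ + 9) - 28)² = (28/3 - 28)² = (-56/3)² = 3136/9 ≈ 348.44)
q² = (3136/9)² = 9834496/81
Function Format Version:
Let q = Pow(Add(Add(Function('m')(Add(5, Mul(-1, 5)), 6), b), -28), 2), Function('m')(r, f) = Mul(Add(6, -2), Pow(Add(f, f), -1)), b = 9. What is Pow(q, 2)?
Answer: Rational(9834496, 81) ≈ 1.2141e+5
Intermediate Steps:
Function('m')(r, f) = Mul(2, Pow(f, -1)) (Function('m')(r, f) = Mul(4, Pow(Mul(2, f), -1)) = Mul(4, Mul(Rational(1, 2), Pow(f, -1))) = Mul(2, Pow(f, -1)))
q = Rational(3136, 9) (q = Pow(Add(Add(Mul(2, Pow(6, -1)), 9), -28), 2) = Pow(Add(Add(Mul(2, Rational(1, 6)), 9), -28), 2) = Pow(Add(Add(Rational(1, 3), 9), -28), 2) = Pow(Add(Rational(28, 3), -28), 2) = Pow(Rational(-56, 3), 2) = Rational(3136, 9) ≈ 348.44)
Pow(q, 2) = Pow(Rational(3136, 9), 2) = Rational(9834496, 81)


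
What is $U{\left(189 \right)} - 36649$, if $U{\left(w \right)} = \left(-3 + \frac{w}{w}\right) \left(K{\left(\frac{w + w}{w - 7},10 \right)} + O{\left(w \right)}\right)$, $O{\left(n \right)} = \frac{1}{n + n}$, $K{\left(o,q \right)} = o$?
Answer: $- \frac{90056812}{2457} \approx -36653.0$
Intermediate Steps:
$O{\left(n \right)} = \frac{1}{2 n}$
$U{\left(w \right)} = - \frac{1}{w} - \frac{4 w}{-7 + w}$ ($U{\left(w \right)} = \left(-3 + \frac{w}{w}\right) \left(\frac{w + w}{w - 7} + \frac{1}{2 w}\right) = \left(-3 + 1\right) \left(\frac{2 w}{-7 + w} + \frac{1}{2 w}\right) = - 2 \left(\frac{2 w}{-7 + w} + \frac{1}{2 w}\right) = - 2 \left(\frac{1}{2 w} + \frac{2 w}{-7 + w}\right) = - \frac{1}{w} - \frac{4 w}{-7 + w}$)
$U{\left(189 \right)} - 36649 = \frac{7 - 189 - 4 \cdot 189^{2}}{189 \left(-7 + 189\right)} - 36649 = \frac{7 - 189 - 142884}{189 \cdot 182} - 36649 = \frac{1}{189} \cdot \frac{1}{182} \left(7 - 189 - 142884\right) - 36649 = \frac{1}{189} \cdot \frac{1}{182} \left(-143066\right) - 36649 = - \frac{10219}{2457} - 36649 = - \frac{90056812}{2457}$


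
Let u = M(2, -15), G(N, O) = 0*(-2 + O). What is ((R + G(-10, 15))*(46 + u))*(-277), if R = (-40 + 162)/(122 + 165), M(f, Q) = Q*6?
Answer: 1486936/287 ≈ 5181.0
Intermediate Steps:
M(f, Q) = 6*Q
R = 122/287 ≈ 0.42509
G(N, O) = 0
u = -90 (u = 6*(-15) = -90)
((R + G(-10, 15))*(46 + u))*(-277) = ((122/287 + 0)*(46 - 90))*(-277) = ((122/287)*(-44))*(-277) = -5368/287*(-277) = 1486936/287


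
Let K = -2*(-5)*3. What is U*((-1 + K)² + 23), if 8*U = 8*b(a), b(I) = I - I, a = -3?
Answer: 0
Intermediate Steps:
K = 30 (K = 10*3 = 30)
b(I) = 0
U = 0 (U = (8*0)/8 = (⅛)*0 = 0)
U*((-1 + K)² + 23) = 0*((-1 + 30)² + 23) = 0*(29² + 23) = 0*(841 + 23) = 0*864 = 0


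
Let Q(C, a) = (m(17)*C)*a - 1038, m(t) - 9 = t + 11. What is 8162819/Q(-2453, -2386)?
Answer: 189833/5036156 ≈ 0.037694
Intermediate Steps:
m(t) = 20 + t (m(t) = 9 + (t + 11) = 9 + (11 + t) = 20 + t)
Q(C, a) = -1038 + 37*C*a (Q(C, a) = ((20 + 17)*C)*a - 1038 = (37*C)*a - 1038 = 37*C*a - 1038 = -1038 + 37*C*a)
8162819/Q(-2453, -2386) = 8162819/(-1038 + 37*(-2453)*(-2386)) = 8162819/(-1038 + 216555746) = 8162819/216554708 = 8162819*(1/216554708) = 189833/5036156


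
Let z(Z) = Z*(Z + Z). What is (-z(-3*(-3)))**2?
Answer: 26244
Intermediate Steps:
z(Z) = 2*Z**2 (z(Z) = Z*(2*Z) = 2*Z**2)
(-z(-3*(-3)))**2 = (-2*(-3*(-3))**2)**2 = (-2*9**2)**2 = (-2*81)**2 = (-1*162)**2 = (-162)**2 = 26244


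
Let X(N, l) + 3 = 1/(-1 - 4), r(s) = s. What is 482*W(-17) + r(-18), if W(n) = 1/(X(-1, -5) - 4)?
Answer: -1529/18 ≈ -84.944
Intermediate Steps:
X(N, l) = -16/5 (X(N, l) = -3 + 1/(-1 - 4) = -3 + 1/(-5) = -3 - ⅕ = -16/5)
W(n) = -5/36 (W(n) = 1/(-16/5 - 4) = 1/(-36/5) = -5/36)
482*W(-17) + r(-18) = 482*(-5/36) - 18 = -1205/18 - 18 = -1529/18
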